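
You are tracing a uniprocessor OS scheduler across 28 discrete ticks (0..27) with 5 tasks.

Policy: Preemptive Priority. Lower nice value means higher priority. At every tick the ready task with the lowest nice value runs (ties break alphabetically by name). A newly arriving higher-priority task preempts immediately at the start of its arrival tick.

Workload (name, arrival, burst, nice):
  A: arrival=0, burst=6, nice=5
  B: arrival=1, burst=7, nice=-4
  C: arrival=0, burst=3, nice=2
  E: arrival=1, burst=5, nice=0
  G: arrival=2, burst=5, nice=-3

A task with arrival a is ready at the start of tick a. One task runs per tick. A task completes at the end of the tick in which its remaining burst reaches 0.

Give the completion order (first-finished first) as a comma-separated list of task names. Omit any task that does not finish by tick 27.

completion order = B, G, E, C, A

t=0: ready={A,C} → run C
t=1: ready={A,B,C,E} → run B
t=2: ready={A,B,C,E,G} → run B
t=3: ready={A,B,C,E,G} → run B
t=4: ready={A,B,C,E,G} → run B
t=5: ready={A,B,C,E,G} → run B
t=6: ready={A,B,C,E,G} → run B
t=7: ready={A,B,C,E,G} → run B
t=8: ready={A,C,E,G} → run G
t=9: ready={A,C,E,G} → run G
t=10: ready={A,C,E,G} → run G
t=11: ready={A,C,E,G} → run G
t=12: ready={A,C,E,G} → run G
t=13: ready={A,C,E} → run E
t=14: ready={A,C,E} → run E
t=15: ready={A,C,E} → run E
t=16: ready={A,C,E} → run E
t=17: ready={A,C,E} → run E
t=18: ready={A,C} → run C
t=19: ready={A,C} → run C
t=20: ready={A} → run A
t=21: ready={A} → run A
t=22: ready={A} → run A
t=23: ready={A} → run A
t=24: ready={A} → run A
t=25: ready={A} → run A
t=26: (idle)
t=27: (idle)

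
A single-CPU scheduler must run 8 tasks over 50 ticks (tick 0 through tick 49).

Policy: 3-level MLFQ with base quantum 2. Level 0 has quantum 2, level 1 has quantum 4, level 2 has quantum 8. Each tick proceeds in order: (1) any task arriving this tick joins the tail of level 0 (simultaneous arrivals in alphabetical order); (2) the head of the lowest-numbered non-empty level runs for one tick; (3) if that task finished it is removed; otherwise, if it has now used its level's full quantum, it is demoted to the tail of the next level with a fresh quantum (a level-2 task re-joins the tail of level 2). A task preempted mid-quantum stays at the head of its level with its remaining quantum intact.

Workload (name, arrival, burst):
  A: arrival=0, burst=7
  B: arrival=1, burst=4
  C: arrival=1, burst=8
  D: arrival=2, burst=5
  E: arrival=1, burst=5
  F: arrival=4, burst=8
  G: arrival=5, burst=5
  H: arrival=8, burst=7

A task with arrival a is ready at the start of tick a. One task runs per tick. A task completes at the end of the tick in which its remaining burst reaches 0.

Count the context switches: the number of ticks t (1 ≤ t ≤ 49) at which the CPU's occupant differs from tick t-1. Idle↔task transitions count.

t=0: L0/L1/L2 = A/-/- → run A
t=1: L0/L1/L2 = ABCE/-/- → run A
t=2: L0/L1/L2 = BCED/A/- → run B
t=3: L0/L1/L2 = BCED/A/- → run B
t=4: L0/L1/L2 = CEDF/AB/- → run C
t=5: L0/L1/L2 = CEDFG/AB/- → run C
t=6: L0/L1/L2 = EDFG/ABC/- → run E
t=7: L0/L1/L2 = EDFG/ABC/- → run E
t=8: L0/L1/L2 = DFGH/ABCE/- → run D
t=9: L0/L1/L2 = DFGH/ABCE/- → run D
t=10: L0/L1/L2 = FGH/ABCED/- → run F
t=11: L0/L1/L2 = FGH/ABCED/- → run F
t=12: L0/L1/L2 = GH/ABCEDF/- → run G
t=13: L0/L1/L2 = GH/ABCEDF/- → run G
t=14: L0/L1/L2 = H/ABCEDFG/- → run H
t=15: L0/L1/L2 = H/ABCEDFG/- → run H
t=16: L0/L1/L2 = -/ABCEDFGH/- → run A
t=17: L0/L1/L2 = -/ABCEDFGH/- → run A
t=18: L0/L1/L2 = -/ABCEDFGH/- → run A
t=19: L0/L1/L2 = -/ABCEDFGH/- → run A
t=20: L0/L1/L2 = -/BCEDFGH/A → run B
t=21: L0/L1/L2 = -/BCEDFGH/A → run B
t=22: L0/L1/L2 = -/CEDFGH/A → run C
t=23: L0/L1/L2 = -/CEDFGH/A → run C
t=24: L0/L1/L2 = -/CEDFGH/A → run C
t=25: L0/L1/L2 = -/CEDFGH/A → run C
t=26: L0/L1/L2 = -/EDFGH/AC → run E
t=27: L0/L1/L2 = -/EDFGH/AC → run E
t=28: L0/L1/L2 = -/EDFGH/AC → run E
t=29: L0/L1/L2 = -/DFGH/AC → run D
t=30: L0/L1/L2 = -/DFGH/AC → run D
t=31: L0/L1/L2 = -/DFGH/AC → run D
t=32: L0/L1/L2 = -/FGH/AC → run F
t=33: L0/L1/L2 = -/FGH/AC → run F
t=34: L0/L1/L2 = -/FGH/AC → run F
t=35: L0/L1/L2 = -/FGH/AC → run F
t=36: L0/L1/L2 = -/GH/ACF → run G
t=37: L0/L1/L2 = -/GH/ACF → run G
t=38: L0/L1/L2 = -/GH/ACF → run G
t=39: L0/L1/L2 = -/H/ACF → run H
t=40: L0/L1/L2 = -/H/ACF → run H
t=41: L0/L1/L2 = -/H/ACF → run H
t=42: L0/L1/L2 = -/H/ACF → run H
t=43: L0/L1/L2 = -/-/ACFH → run A
t=44: L0/L1/L2 = -/-/CFH → run C
t=45: L0/L1/L2 = -/-/CFH → run C
t=46: L0/L1/L2 = -/-/FH → run F
t=47: L0/L1/L2 = -/-/FH → run F
t=48: L0/L1/L2 = -/-/H → run H
t=49: (idle)

context switches = 20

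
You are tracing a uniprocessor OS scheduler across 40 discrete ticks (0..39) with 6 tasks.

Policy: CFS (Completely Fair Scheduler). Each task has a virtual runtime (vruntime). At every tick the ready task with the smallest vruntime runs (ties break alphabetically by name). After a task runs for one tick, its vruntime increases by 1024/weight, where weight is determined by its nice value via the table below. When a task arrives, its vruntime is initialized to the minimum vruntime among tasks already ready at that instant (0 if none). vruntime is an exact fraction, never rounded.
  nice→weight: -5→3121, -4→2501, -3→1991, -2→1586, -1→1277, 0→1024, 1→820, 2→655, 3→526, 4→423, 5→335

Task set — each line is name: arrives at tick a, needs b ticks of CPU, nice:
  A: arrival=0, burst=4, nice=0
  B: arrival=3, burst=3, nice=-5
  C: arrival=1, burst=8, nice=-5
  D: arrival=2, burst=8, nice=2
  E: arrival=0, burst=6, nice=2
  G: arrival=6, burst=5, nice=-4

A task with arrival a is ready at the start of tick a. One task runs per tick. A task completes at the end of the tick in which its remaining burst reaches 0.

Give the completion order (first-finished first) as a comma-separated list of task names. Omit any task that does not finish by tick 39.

t=0: vr[A=0 E=0] → run A
t=1: vr[A=1 C=0 E=0] → run C
t=2: vr[A=1 C=1024/3121 D=0 E=0] → run D
t=3: vr[A=1 B=0 C=1024/3121 D=1024/655 E=0] → run B
t=4: vr[A=1 B=1024/3121 C=1024/3121 D=1024/655 E=0] → run E
t=5: vr[A=1 B=1024/3121 C=1024/3121 D=1024/655 E=1024/655] → run B
t=6: vr[A=1 B=2048/3121 C=1024/3121 D=1024/655 E=1024/655 G=1024/3121] → run C
t=7: vr[A=1 B=2048/3121 C=2048/3121 D=1024/655 E=1024/655 G=1024/3121] → run G
t=8: vr[A=1 B=2048/3121 C=2048/3121 D=1024/655 E=1024/655 G=5756928/7805621] → run B
t=9: vr[A=1 C=2048/3121 D=1024/655 E=1024/655 G=5756928/7805621] → run C
t=10: vr[A=1 C=3072/3121 D=1024/655 E=1024/655 G=5756928/7805621] → run G
t=11: vr[A=1 C=3072/3121 D=1024/655 E=1024/655 G=8952832/7805621] → run C
t=12: vr[A=1 C=4096/3121 D=1024/655 E=1024/655 G=8952832/7805621] → run A
t=13: vr[A=2 C=4096/3121 D=1024/655 E=1024/655 G=8952832/7805621] → run G
t=14: vr[A=2 C=4096/3121 D=1024/655 E=1024/655 G=12148736/7805621] → run C
t=15: vr[A=2 C=5120/3121 D=1024/655 E=1024/655 G=12148736/7805621] → run G
t=16: vr[A=2 C=5120/3121 D=1024/655 E=1024/655 G=15344640/7805621] → run D
t=17: vr[A=2 C=5120/3121 D=2048/655 E=1024/655 G=15344640/7805621] → run E
t=18: vr[A=2 C=5120/3121 D=2048/655 E=2048/655 G=15344640/7805621] → run C
t=19: vr[A=2 C=6144/3121 D=2048/655 E=2048/655 G=15344640/7805621] → run G
t=20: vr[A=2 C=6144/3121 D=2048/655 E=2048/655] → run C
t=21: vr[A=2 C=7168/3121 D=2048/655 E=2048/655] → run A
t=22: vr[A=3 C=7168/3121 D=2048/655 E=2048/655] → run C
t=23: vr[A=3 D=2048/655 E=2048/655] → run A
t=24: vr[D=2048/655 E=2048/655] → run D
t=25: vr[D=3072/655 E=2048/655] → run E
t=26: vr[D=3072/655 E=3072/655] → run D
t=27: vr[D=4096/655 E=3072/655] → run E
t=28: vr[D=4096/655 E=4096/655] → run D
t=29: vr[D=1024/131 E=4096/655] → run E
t=30: vr[D=1024/131 E=1024/131] → run D
t=31: vr[D=6144/655 E=1024/131] → run E
t=32: vr[D=6144/655] → run D
t=33: vr[D=7168/655] → run D
t=34: (idle)
t=35: (idle)
t=36: (idle)
t=37: (idle)
t=38: (idle)
t=39: (idle)

completion order = B, G, C, A, E, D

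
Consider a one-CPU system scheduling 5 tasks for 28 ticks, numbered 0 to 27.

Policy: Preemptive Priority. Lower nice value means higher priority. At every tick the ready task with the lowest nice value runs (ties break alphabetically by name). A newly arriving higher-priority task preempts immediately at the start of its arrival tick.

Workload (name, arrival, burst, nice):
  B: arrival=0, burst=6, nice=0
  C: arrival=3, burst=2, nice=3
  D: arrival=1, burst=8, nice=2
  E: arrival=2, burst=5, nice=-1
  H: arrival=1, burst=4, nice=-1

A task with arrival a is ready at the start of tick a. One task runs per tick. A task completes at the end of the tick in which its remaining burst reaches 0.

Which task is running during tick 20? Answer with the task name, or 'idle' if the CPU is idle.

running at tick 20 = D

t=0: ready={B} → run B
t=1: ready={B,D,H} → run H
t=2: ready={B,D,E,H} → run E
t=3: ready={B,C,D,E,H} → run E
t=4: ready={B,C,D,E,H} → run E
t=5: ready={B,C,D,E,H} → run E
t=6: ready={B,C,D,E,H} → run E
t=7: ready={B,C,D,H} → run H
t=8: ready={B,C,D,H} → run H
t=9: ready={B,C,D,H} → run H
t=10: ready={B,C,D} → run B
t=11: ready={B,C,D} → run B
t=12: ready={B,C,D} → run B
t=13: ready={B,C,D} → run B
t=14: ready={B,C,D} → run B
t=15: ready={C,D} → run D
t=16: ready={C,D} → run D
t=17: ready={C,D} → run D
t=18: ready={C,D} → run D
t=19: ready={C,D} → run D
t=20: ready={C,D} → run D
t=21: ready={C,D} → run D
t=22: ready={C,D} → run D
t=23: ready={C} → run C
t=24: ready={C} → run C
t=25: (idle)
t=26: (idle)
t=27: (idle)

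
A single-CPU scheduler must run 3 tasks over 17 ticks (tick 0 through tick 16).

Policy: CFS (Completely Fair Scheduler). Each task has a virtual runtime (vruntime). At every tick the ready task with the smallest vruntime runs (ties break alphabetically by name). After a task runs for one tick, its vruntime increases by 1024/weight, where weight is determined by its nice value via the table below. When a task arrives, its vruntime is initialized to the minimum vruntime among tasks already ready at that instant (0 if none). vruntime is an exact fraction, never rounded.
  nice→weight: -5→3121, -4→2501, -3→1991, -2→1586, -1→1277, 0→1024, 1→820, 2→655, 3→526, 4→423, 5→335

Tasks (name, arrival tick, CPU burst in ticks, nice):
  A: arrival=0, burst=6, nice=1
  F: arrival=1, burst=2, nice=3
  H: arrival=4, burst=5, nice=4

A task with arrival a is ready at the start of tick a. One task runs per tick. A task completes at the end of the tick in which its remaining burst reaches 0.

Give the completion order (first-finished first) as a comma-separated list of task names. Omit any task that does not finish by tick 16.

completion order = F, A, H

t=0: vr[A=0] → run A
t=1: vr[A=256/205 F=256/205] → run A
t=2: vr[A=512/205 F=256/205] → run F
t=3: vr[A=512/205 F=172288/53915] → run A
t=4: vr[A=768/205 F=172288/53915 H=172288/53915] → run F
t=5: vr[A=768/205 H=172288/53915] → run H
t=6: vr[A=768/205 H=128086784/22806045] → run A
t=7: vr[A=1024/205 H=128086784/22806045] → run A
t=8: vr[A=256/41 H=128086784/22806045] → run H
t=9: vr[A=256/41 H=183295744/22806045] → run A
t=10: vr[H=183295744/22806045] → run H
t=11: vr[H=79501568/7602015] → run H
t=12: vr[H=293713664/22806045] → run H
t=13: (idle)
t=14: (idle)
t=15: (idle)
t=16: (idle)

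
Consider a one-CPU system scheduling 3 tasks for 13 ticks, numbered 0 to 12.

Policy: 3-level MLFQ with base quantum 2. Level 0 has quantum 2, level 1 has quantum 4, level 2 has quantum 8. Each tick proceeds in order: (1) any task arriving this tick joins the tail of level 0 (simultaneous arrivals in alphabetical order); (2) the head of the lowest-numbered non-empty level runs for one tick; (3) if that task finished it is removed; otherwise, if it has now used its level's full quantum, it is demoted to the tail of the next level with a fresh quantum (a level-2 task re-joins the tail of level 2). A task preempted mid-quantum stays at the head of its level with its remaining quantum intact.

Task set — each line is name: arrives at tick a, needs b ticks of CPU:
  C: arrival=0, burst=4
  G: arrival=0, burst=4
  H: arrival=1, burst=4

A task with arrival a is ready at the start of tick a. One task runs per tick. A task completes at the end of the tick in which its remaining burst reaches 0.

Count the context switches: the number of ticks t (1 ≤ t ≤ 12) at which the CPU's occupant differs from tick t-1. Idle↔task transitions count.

t=0: L0/L1/L2 = CG/-/- → run C
t=1: L0/L1/L2 = CGH/-/- → run C
t=2: L0/L1/L2 = GH/C/- → run G
t=3: L0/L1/L2 = GH/C/- → run G
t=4: L0/L1/L2 = H/CG/- → run H
t=5: L0/L1/L2 = H/CG/- → run H
t=6: L0/L1/L2 = -/CGH/- → run C
t=7: L0/L1/L2 = -/CGH/- → run C
t=8: L0/L1/L2 = -/GH/- → run G
t=9: L0/L1/L2 = -/GH/- → run G
t=10: L0/L1/L2 = -/H/- → run H
t=11: L0/L1/L2 = -/H/- → run H
t=12: (idle)

context switches = 6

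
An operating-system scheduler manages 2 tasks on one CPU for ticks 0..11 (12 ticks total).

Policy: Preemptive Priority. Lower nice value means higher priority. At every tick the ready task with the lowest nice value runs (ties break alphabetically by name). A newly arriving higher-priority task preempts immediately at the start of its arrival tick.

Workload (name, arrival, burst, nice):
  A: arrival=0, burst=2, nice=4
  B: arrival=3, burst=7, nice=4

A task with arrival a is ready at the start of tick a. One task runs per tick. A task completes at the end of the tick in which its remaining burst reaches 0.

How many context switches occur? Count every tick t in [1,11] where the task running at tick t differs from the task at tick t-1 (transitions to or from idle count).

context switches = 3

t=0: ready={A} → run A
t=1: ready={A} → run A
t=2: (idle)
t=3: ready={B} → run B
t=4: ready={B} → run B
t=5: ready={B} → run B
t=6: ready={B} → run B
t=7: ready={B} → run B
t=8: ready={B} → run B
t=9: ready={B} → run B
t=10: (idle)
t=11: (idle)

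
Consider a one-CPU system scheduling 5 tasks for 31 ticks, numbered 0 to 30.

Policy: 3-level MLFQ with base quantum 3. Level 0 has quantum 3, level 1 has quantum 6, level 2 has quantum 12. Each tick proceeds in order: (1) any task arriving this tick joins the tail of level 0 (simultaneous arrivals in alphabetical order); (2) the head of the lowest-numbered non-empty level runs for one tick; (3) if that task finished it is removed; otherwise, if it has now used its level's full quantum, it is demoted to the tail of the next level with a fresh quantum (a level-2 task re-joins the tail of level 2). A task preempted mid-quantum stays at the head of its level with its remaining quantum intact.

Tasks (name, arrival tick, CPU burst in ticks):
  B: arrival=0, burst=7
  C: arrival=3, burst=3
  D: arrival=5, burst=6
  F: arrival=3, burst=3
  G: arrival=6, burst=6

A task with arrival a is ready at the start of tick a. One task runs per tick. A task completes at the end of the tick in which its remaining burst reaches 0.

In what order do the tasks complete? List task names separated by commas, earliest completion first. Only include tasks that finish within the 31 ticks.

t=0: L0/L1/L2 = B/-/- → run B
t=1: L0/L1/L2 = B/-/- → run B
t=2: L0/L1/L2 = B/-/- → run B
t=3: L0/L1/L2 = CF/B/- → run C
t=4: L0/L1/L2 = CF/B/- → run C
t=5: L0/L1/L2 = CFD/B/- → run C
t=6: L0/L1/L2 = FDG/B/- → run F
t=7: L0/L1/L2 = FDG/B/- → run F
t=8: L0/L1/L2 = FDG/B/- → run F
t=9: L0/L1/L2 = DG/B/- → run D
t=10: L0/L1/L2 = DG/B/- → run D
t=11: L0/L1/L2 = DG/B/- → run D
t=12: L0/L1/L2 = G/BD/- → run G
t=13: L0/L1/L2 = G/BD/- → run G
t=14: L0/L1/L2 = G/BD/- → run G
t=15: L0/L1/L2 = -/BDG/- → run B
t=16: L0/L1/L2 = -/BDG/- → run B
t=17: L0/L1/L2 = -/BDG/- → run B
t=18: L0/L1/L2 = -/BDG/- → run B
t=19: L0/L1/L2 = -/DG/- → run D
t=20: L0/L1/L2 = -/DG/- → run D
t=21: L0/L1/L2 = -/DG/- → run D
t=22: L0/L1/L2 = -/G/- → run G
t=23: L0/L1/L2 = -/G/- → run G
t=24: L0/L1/L2 = -/G/- → run G
t=25: (idle)
t=26: (idle)
t=27: (idle)
t=28: (idle)
t=29: (idle)
t=30: (idle)

completion order = C, F, B, D, G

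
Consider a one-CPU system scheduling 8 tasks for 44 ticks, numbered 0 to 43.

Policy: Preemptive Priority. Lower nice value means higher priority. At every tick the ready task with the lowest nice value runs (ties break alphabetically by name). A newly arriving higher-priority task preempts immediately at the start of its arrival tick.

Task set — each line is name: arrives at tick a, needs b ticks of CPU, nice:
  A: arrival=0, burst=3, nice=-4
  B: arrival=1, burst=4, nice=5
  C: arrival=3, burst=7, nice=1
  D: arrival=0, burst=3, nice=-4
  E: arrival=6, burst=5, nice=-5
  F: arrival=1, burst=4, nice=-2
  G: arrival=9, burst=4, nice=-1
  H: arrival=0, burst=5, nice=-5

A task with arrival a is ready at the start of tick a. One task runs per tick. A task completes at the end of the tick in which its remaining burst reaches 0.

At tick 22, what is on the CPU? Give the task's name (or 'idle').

running at tick 22 = G

t=0: ready={A,D,H} → run H
t=1: ready={A,B,D,F,H} → run H
t=2: ready={A,B,D,F,H} → run H
t=3: ready={A,B,C,D,F,H} → run H
t=4: ready={A,B,C,D,F,H} → run H
t=5: ready={A,B,C,D,F} → run A
t=6: ready={A,B,C,D,E,F} → run E
t=7: ready={A,B,C,D,E,F} → run E
t=8: ready={A,B,C,D,E,F} → run E
t=9: ready={A,B,C,D,E,F,G} → run E
t=10: ready={A,B,C,D,E,F,G} → run E
t=11: ready={A,B,C,D,F,G} → run A
t=12: ready={A,B,C,D,F,G} → run A
t=13: ready={B,C,D,F,G} → run D
t=14: ready={B,C,D,F,G} → run D
t=15: ready={B,C,D,F,G} → run D
t=16: ready={B,C,F,G} → run F
t=17: ready={B,C,F,G} → run F
t=18: ready={B,C,F,G} → run F
t=19: ready={B,C,F,G} → run F
t=20: ready={B,C,G} → run G
t=21: ready={B,C,G} → run G
t=22: ready={B,C,G} → run G
t=23: ready={B,C,G} → run G
t=24: ready={B,C} → run C
t=25: ready={B,C} → run C
t=26: ready={B,C} → run C
t=27: ready={B,C} → run C
t=28: ready={B,C} → run C
t=29: ready={B,C} → run C
t=30: ready={B,C} → run C
t=31: ready={B} → run B
t=32: ready={B} → run B
t=33: ready={B} → run B
t=34: ready={B} → run B
t=35: (idle)
t=36: (idle)
t=37: (idle)
t=38: (idle)
t=39: (idle)
t=40: (idle)
t=41: (idle)
t=42: (idle)
t=43: (idle)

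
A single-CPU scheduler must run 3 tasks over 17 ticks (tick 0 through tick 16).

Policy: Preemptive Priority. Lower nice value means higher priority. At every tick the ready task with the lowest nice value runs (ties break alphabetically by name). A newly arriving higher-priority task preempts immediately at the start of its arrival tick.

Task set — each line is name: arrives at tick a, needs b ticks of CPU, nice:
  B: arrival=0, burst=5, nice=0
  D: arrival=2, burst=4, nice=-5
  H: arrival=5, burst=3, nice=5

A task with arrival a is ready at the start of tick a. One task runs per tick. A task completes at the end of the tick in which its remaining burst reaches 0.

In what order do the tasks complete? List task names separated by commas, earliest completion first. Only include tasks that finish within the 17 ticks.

completion order = D, B, H

t=0: ready={B} → run B
t=1: ready={B} → run B
t=2: ready={B,D} → run D
t=3: ready={B,D} → run D
t=4: ready={B,D} → run D
t=5: ready={B,D,H} → run D
t=6: ready={B,H} → run B
t=7: ready={B,H} → run B
t=8: ready={B,H} → run B
t=9: ready={H} → run H
t=10: ready={H} → run H
t=11: ready={H} → run H
t=12: (idle)
t=13: (idle)
t=14: (idle)
t=15: (idle)
t=16: (idle)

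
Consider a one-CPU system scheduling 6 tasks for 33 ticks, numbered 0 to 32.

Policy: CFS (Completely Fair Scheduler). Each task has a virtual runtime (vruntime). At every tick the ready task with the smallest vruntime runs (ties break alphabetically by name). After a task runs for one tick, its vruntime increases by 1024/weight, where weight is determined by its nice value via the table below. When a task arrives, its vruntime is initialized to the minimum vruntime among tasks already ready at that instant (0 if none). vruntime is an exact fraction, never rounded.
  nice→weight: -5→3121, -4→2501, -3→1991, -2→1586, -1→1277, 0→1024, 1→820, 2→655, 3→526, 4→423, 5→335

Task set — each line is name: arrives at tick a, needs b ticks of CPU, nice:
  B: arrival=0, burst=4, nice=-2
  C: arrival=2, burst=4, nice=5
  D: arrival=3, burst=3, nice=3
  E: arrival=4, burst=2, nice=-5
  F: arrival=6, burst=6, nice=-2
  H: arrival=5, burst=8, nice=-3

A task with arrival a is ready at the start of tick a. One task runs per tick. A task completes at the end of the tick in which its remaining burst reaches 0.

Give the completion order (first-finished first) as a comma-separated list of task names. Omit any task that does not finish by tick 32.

completion order = E, B, F, H, D, C

t=0: vr[B=0] → run B
t=1: vr[B=512/793] → run B
t=2: vr[B=1024/793 C=1024/793] → run B
t=3: vr[B=1536/793 C=1024/793 D=1024/793] → run C
t=4: vr[B=1536/793 C=1155072/265655 D=1024/793 E=1024/793] → run D
t=5: vr[B=1536/793 C=1155072/265655 D=675328/208559 E=1024/793 H=1024/793] → run E
t=6: vr[B=1536/793 C=1155072/265655 D=675328/208559 E=4007936/2474953 F=1024/793 H=1024/793] → run F
t=7: vr[B=1536/793 C=1155072/265655 D=675328/208559 E=4007936/2474953 F=1536/793 H=1024/793] → run H
t=8: vr[B=1536/793 C=1155072/265655 D=675328/208559 E=4007936/2474953 F=1536/793 H=2850816/1578863] → run E
t=9: vr[B=1536/793 C=1155072/265655 D=675328/208559 F=1536/793 H=2850816/1578863] → run H
t=10: vr[B=1536/793 C=1155072/265655 D=675328/208559 F=1536/793 H=3662848/1578863] → run B
t=11: vr[C=1155072/265655 D=675328/208559 F=1536/793 H=3662848/1578863] → run F
t=12: vr[C=1155072/265655 D=675328/208559 F=2048/793 H=3662848/1578863] → run H
t=13: vr[C=1155072/265655 D=675328/208559 F=2048/793 H=4474880/1578863] → run F
t=14: vr[C=1155072/265655 D=675328/208559 F=2560/793 H=4474880/1578863] → run H
t=15: vr[C=1155072/265655 D=675328/208559 F=2560/793 H=5286912/1578863] → run F
t=16: vr[C=1155072/265655 D=675328/208559 F=3072/793 H=5286912/1578863] → run D
t=17: vr[C=1155072/265655 D=1081344/208559 F=3072/793 H=5286912/1578863] → run H
t=18: vr[C=1155072/265655 D=1081344/208559 F=3072/793 H=6098944/1578863] → run H
t=19: vr[C=1155072/265655 D=1081344/208559 F=3072/793 H=6910976/1578863] → run F
t=20: vr[C=1155072/265655 D=1081344/208559 F=3584/793 H=6910976/1578863] → run C
t=21: vr[C=1967104/265655 D=1081344/208559 F=3584/793 H=6910976/1578863] → run H
t=22: vr[C=1967104/265655 D=1081344/208559 F=3584/793 H=7723008/1578863] → run F
t=23: vr[C=1967104/265655 D=1081344/208559 H=7723008/1578863] → run H
t=24: vr[C=1967104/265655 D=1081344/208559] → run D
t=25: vr[C=1967104/265655] → run C
t=26: vr[C=2779136/265655] → run C
t=27: (idle)
t=28: (idle)
t=29: (idle)
t=30: (idle)
t=31: (idle)
t=32: (idle)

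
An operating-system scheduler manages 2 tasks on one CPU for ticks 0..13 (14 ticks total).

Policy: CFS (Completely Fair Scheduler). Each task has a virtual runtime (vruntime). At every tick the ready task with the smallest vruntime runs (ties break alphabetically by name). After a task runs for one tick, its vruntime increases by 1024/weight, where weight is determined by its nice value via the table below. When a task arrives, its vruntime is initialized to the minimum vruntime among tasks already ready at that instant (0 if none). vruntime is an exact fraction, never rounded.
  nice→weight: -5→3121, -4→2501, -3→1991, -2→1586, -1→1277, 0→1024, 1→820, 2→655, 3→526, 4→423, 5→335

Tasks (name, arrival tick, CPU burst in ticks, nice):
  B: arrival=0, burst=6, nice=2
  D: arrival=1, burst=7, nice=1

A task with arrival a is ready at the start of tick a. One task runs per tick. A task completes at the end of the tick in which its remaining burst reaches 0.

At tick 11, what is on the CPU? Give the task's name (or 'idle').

t=0: vr[B=0] → run B
t=1: vr[B=1024/655 D=1024/655] → run B
t=2: vr[B=2048/655 D=1024/655] → run D
t=3: vr[B=2048/655 D=15104/5371] → run D
t=4: vr[B=2048/655 D=109056/26855] → run B
t=5: vr[B=3072/655 D=109056/26855] → run D
t=6: vr[B=3072/655 D=142592/26855] → run B
t=7: vr[B=4096/655 D=142592/26855] → run D
t=8: vr[B=4096/655 D=176128/26855] → run B
t=9: vr[B=1024/131 D=176128/26855] → run D
t=10: vr[B=1024/131 D=209664/26855] → run D
t=11: vr[B=1024/131 D=48640/5371] → run B
t=12: vr[D=48640/5371] → run D
t=13: (idle)

running at tick 11 = B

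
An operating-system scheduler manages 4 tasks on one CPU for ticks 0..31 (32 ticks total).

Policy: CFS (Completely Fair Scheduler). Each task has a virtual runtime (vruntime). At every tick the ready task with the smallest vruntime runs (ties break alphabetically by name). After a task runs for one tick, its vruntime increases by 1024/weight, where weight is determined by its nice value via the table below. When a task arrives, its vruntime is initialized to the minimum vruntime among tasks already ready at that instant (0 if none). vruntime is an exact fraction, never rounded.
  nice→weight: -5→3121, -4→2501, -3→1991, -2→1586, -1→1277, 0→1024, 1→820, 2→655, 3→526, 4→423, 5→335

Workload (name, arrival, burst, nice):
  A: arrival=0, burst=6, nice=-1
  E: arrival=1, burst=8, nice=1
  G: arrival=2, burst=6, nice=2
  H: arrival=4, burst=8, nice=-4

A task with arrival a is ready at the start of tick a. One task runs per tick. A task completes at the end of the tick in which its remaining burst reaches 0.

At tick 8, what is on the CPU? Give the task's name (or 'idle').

t=0: vr[A=0] → run A
t=1: vr[A=1024/1277 E=1024/1277] → run A
t=2: vr[A=2048/1277 E=1024/1277 G=1024/1277] → run E
t=3: vr[A=2048/1277 E=536832/261785 G=1024/1277] → run G
t=4: vr[A=2048/1277 E=536832/261785 G=1978368/836435 H=2048/1277] → run A
t=5: vr[A=3072/1277 E=536832/261785 G=1978368/836435 H=2048/1277] → run H
t=6: vr[A=3072/1277 E=536832/261785 G=1978368/836435 H=6429696/3193777] → run H
t=7: vr[A=3072/1277 E=536832/261785 G=1978368/836435 H=7737344/3193777] → run E
t=8: vr[A=3072/1277 E=863744/261785 G=1978368/836435 H=7737344/3193777] → run G
t=9: vr[A=3072/1277 E=863744/261785 G=3286016/836435 H=7737344/3193777] → run A
t=10: vr[A=4096/1277 E=863744/261785 G=3286016/836435 H=7737344/3193777] → run H
t=11: vr[A=4096/1277 E=863744/261785 G=3286016/836435 H=9044992/3193777] → run H
t=12: vr[A=4096/1277 E=863744/261785 G=3286016/836435 H=10352640/3193777] → run A
t=13: vr[A=5120/1277 E=863744/261785 G=3286016/836435 H=10352640/3193777] → run H
t=14: vr[A=5120/1277 E=863744/261785 G=3286016/836435 H=11660288/3193777] → run E
t=15: vr[A=5120/1277 E=1190656/261785 G=3286016/836435 H=11660288/3193777] → run H
t=16: vr[A=5120/1277 E=1190656/261785 G=3286016/836435 H=12967936/3193777] → run G
t=17: vr[A=5120/1277 E=1190656/261785 G=4593664/836435 H=12967936/3193777] → run A
t=18: vr[E=1190656/261785 G=4593664/836435 H=12967936/3193777] → run H
t=19: vr[E=1190656/261785 G=4593664/836435 H=14275584/3193777] → run H
t=20: vr[E=1190656/261785 G=4593664/836435] → run E
t=21: vr[E=1517568/261785 G=4593664/836435] → run G
t=22: vr[E=1517568/261785 G=5901312/836435] → run E
t=23: vr[E=368896/52357 G=5901312/836435] → run E
t=24: vr[E=2171392/261785 G=5901312/836435] → run G
t=25: vr[E=2171392/261785 G=1441792/167287] → run E
t=26: vr[E=2498304/261785 G=1441792/167287] → run G
t=27: vr[E=2498304/261785] → run E
t=28: (idle)
t=29: (idle)
t=30: (idle)
t=31: (idle)

running at tick 8 = G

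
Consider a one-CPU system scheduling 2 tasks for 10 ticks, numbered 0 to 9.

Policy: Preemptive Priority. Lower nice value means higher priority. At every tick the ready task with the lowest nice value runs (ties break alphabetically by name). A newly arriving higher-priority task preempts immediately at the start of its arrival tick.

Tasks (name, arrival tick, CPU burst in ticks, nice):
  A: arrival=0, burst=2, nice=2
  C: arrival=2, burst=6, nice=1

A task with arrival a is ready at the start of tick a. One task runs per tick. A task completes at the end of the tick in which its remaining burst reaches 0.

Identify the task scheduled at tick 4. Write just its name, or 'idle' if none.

t=0: ready={A} → run A
t=1: ready={A} → run A
t=2: ready={C} → run C
t=3: ready={C} → run C
t=4: ready={C} → run C
t=5: ready={C} → run C
t=6: ready={C} → run C
t=7: ready={C} → run C
t=8: (idle)
t=9: (idle)

running at tick 4 = C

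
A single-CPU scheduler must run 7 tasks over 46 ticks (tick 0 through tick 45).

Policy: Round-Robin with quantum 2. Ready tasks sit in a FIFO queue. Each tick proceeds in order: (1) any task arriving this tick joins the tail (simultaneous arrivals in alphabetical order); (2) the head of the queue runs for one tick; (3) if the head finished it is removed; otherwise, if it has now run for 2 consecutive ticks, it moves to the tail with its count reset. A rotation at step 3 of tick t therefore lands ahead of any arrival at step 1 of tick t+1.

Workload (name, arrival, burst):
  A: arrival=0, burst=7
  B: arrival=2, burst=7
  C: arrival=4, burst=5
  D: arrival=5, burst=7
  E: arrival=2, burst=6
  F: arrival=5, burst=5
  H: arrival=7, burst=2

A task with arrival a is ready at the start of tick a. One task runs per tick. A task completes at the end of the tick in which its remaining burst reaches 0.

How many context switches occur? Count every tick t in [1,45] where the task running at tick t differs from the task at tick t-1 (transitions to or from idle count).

context switches = 21

t=0: queue=[A] q_used=0 → run A
t=1: queue=[A] q_used=1 → run A
t=2: queue=[A,B,E] q_used=0 → run A
t=3: queue=[A,B,E] q_used=1 → run A
t=4: queue=[B,E,A,C] q_used=0 → run B
t=5: queue=[B,E,A,C,D,F] q_used=1 → run B
t=6: queue=[E,A,C,D,F,B] q_used=0 → run E
t=7: queue=[E,A,C,D,F,B,H] q_used=1 → run E
t=8: queue=[A,C,D,F,B,H,E] q_used=0 → run A
t=9: queue=[A,C,D,F,B,H,E] q_used=1 → run A
t=10: queue=[C,D,F,B,H,E,A] q_used=0 → run C
t=11: queue=[C,D,F,B,H,E,A] q_used=1 → run C
t=12: queue=[D,F,B,H,E,A,C] q_used=0 → run D
t=13: queue=[D,F,B,H,E,A,C] q_used=1 → run D
t=14: queue=[F,B,H,E,A,C,D] q_used=0 → run F
t=15: queue=[F,B,H,E,A,C,D] q_used=1 → run F
t=16: queue=[B,H,E,A,C,D,F] q_used=0 → run B
t=17: queue=[B,H,E,A,C,D,F] q_used=1 → run B
t=18: queue=[H,E,A,C,D,F,B] q_used=0 → run H
t=19: queue=[H,E,A,C,D,F,B] q_used=1 → run H
t=20: queue=[E,A,C,D,F,B] q_used=0 → run E
t=21: queue=[E,A,C,D,F,B] q_used=1 → run E
t=22: queue=[A,C,D,F,B,E] q_used=0 → run A
t=23: queue=[C,D,F,B,E] q_used=0 → run C
t=24: queue=[C,D,F,B,E] q_used=1 → run C
t=25: queue=[D,F,B,E,C] q_used=0 → run D
t=26: queue=[D,F,B,E,C] q_used=1 → run D
t=27: queue=[F,B,E,C,D] q_used=0 → run F
t=28: queue=[F,B,E,C,D] q_used=1 → run F
t=29: queue=[B,E,C,D,F] q_used=0 → run B
t=30: queue=[B,E,C,D,F] q_used=1 → run B
t=31: queue=[E,C,D,F,B] q_used=0 → run E
t=32: queue=[E,C,D,F,B] q_used=1 → run E
t=33: queue=[C,D,F,B] q_used=0 → run C
t=34: queue=[D,F,B] q_used=0 → run D
t=35: queue=[D,F,B] q_used=1 → run D
t=36: queue=[F,B,D] q_used=0 → run F
t=37: queue=[B,D] q_used=0 → run B
t=38: queue=[D] q_used=0 → run D
t=39: (idle)
t=40: (idle)
t=41: (idle)
t=42: (idle)
t=43: (idle)
t=44: (idle)
t=45: (idle)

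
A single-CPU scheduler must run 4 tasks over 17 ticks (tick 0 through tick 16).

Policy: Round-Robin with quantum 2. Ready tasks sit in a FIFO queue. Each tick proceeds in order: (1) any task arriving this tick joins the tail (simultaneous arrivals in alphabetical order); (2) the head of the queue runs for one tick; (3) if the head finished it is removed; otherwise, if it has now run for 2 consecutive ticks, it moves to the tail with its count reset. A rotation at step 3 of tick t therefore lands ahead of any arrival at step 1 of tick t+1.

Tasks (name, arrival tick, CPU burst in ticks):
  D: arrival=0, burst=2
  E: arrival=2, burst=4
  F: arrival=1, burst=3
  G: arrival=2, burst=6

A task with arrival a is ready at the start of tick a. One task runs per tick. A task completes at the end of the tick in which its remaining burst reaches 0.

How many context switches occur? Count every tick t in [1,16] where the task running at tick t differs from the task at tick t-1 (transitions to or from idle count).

context switches = 7

t=0: queue=[D] q_used=0 → run D
t=1: queue=[D,F] q_used=1 → run D
t=2: queue=[F,E,G] q_used=0 → run F
t=3: queue=[F,E,G] q_used=1 → run F
t=4: queue=[E,G,F] q_used=0 → run E
t=5: queue=[E,G,F] q_used=1 → run E
t=6: queue=[G,F,E] q_used=0 → run G
t=7: queue=[G,F,E] q_used=1 → run G
t=8: queue=[F,E,G] q_used=0 → run F
t=9: queue=[E,G] q_used=0 → run E
t=10: queue=[E,G] q_used=1 → run E
t=11: queue=[G] q_used=0 → run G
t=12: queue=[G] q_used=1 → run G
t=13: queue=[G] q_used=0 → run G
t=14: queue=[G] q_used=1 → run G
t=15: (idle)
t=16: (idle)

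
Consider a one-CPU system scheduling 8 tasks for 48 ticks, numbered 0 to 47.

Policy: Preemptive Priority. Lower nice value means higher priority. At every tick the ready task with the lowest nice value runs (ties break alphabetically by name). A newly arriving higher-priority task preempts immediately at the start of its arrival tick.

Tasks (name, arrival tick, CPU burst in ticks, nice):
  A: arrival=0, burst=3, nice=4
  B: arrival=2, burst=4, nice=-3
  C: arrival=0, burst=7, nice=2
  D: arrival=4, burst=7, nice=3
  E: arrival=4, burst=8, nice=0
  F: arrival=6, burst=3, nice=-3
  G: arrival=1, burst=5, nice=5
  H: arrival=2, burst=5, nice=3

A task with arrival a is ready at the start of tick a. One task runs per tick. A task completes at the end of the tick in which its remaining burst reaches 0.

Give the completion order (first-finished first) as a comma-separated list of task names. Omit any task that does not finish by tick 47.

t=0: ready={A,C} → run C
t=1: ready={A,C,G} → run C
t=2: ready={A,B,C,G,H} → run B
t=3: ready={A,B,C,G,H} → run B
t=4: ready={A,B,C,D,E,G,H} → run B
t=5: ready={A,B,C,D,E,G,H} → run B
t=6: ready={A,C,D,E,F,G,H} → run F
t=7: ready={A,C,D,E,F,G,H} → run F
t=8: ready={A,C,D,E,F,G,H} → run F
t=9: ready={A,C,D,E,G,H} → run E
t=10: ready={A,C,D,E,G,H} → run E
t=11: ready={A,C,D,E,G,H} → run E
t=12: ready={A,C,D,E,G,H} → run E
t=13: ready={A,C,D,E,G,H} → run E
t=14: ready={A,C,D,E,G,H} → run E
t=15: ready={A,C,D,E,G,H} → run E
t=16: ready={A,C,D,E,G,H} → run E
t=17: ready={A,C,D,G,H} → run C
t=18: ready={A,C,D,G,H} → run C
t=19: ready={A,C,D,G,H} → run C
t=20: ready={A,C,D,G,H} → run C
t=21: ready={A,C,D,G,H} → run C
t=22: ready={A,D,G,H} → run D
t=23: ready={A,D,G,H} → run D
t=24: ready={A,D,G,H} → run D
t=25: ready={A,D,G,H} → run D
t=26: ready={A,D,G,H} → run D
t=27: ready={A,D,G,H} → run D
t=28: ready={A,D,G,H} → run D
t=29: ready={A,G,H} → run H
t=30: ready={A,G,H} → run H
t=31: ready={A,G,H} → run H
t=32: ready={A,G,H} → run H
t=33: ready={A,G,H} → run H
t=34: ready={A,G} → run A
t=35: ready={A,G} → run A
t=36: ready={A,G} → run A
t=37: ready={G} → run G
t=38: ready={G} → run G
t=39: ready={G} → run G
t=40: ready={G} → run G
t=41: ready={G} → run G
t=42: (idle)
t=43: (idle)
t=44: (idle)
t=45: (idle)
t=46: (idle)
t=47: (idle)

completion order = B, F, E, C, D, H, A, G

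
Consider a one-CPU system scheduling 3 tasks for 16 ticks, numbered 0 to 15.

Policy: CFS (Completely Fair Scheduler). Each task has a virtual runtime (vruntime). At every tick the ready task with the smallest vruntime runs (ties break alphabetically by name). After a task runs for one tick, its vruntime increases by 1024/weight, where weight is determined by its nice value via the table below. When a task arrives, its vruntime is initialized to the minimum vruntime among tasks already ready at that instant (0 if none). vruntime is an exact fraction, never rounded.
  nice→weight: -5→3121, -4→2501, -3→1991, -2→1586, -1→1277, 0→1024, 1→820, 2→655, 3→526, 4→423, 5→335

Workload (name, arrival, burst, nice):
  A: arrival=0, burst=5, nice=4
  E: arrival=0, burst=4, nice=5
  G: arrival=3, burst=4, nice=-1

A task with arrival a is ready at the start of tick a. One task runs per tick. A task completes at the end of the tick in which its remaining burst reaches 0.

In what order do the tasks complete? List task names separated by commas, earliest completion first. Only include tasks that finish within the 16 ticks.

completion order = G, E, A

t=0: vr[A=0 E=0] → run A
t=1: vr[A=1024/423 E=0] → run E
t=2: vr[A=1024/423 E=1024/335] → run A
t=3: vr[A=2048/423 E=1024/335 G=1024/335] → run E
t=4: vr[A=2048/423 E=2048/335 G=1024/335] → run G
t=5: vr[A=2048/423 E=2048/335 G=1650688/427795] → run G
t=6: vr[A=2048/423 E=2048/335 G=1993728/427795] → run G
t=7: vr[A=2048/423 E=2048/335 G=2336768/427795] → run A
t=8: vr[A=1024/141 E=2048/335 G=2336768/427795] → run G
t=9: vr[A=1024/141 E=2048/335] → run E
t=10: vr[A=1024/141 E=3072/335] → run A
t=11: vr[A=4096/423 E=3072/335] → run E
t=12: vr[A=4096/423] → run A
t=13: (idle)
t=14: (idle)
t=15: (idle)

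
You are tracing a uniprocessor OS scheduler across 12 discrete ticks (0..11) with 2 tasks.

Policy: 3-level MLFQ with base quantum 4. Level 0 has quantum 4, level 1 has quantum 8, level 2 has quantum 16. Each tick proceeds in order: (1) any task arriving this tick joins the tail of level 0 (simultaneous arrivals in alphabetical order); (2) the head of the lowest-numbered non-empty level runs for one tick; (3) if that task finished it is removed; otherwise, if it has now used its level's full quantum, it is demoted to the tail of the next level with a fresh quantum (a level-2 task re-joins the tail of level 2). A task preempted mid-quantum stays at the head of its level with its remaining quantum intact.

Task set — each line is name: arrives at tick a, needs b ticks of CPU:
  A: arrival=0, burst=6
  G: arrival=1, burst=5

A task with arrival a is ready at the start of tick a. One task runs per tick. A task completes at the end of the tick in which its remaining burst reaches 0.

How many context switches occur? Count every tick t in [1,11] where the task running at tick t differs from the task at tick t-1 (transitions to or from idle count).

t=0: L0/L1/L2 = A/-/- → run A
t=1: L0/L1/L2 = AG/-/- → run A
t=2: L0/L1/L2 = AG/-/- → run A
t=3: L0/L1/L2 = AG/-/- → run A
t=4: L0/L1/L2 = G/A/- → run G
t=5: L0/L1/L2 = G/A/- → run G
t=6: L0/L1/L2 = G/A/- → run G
t=7: L0/L1/L2 = G/A/- → run G
t=8: L0/L1/L2 = -/AG/- → run A
t=9: L0/L1/L2 = -/AG/- → run A
t=10: L0/L1/L2 = -/G/- → run G
t=11: (idle)

context switches = 4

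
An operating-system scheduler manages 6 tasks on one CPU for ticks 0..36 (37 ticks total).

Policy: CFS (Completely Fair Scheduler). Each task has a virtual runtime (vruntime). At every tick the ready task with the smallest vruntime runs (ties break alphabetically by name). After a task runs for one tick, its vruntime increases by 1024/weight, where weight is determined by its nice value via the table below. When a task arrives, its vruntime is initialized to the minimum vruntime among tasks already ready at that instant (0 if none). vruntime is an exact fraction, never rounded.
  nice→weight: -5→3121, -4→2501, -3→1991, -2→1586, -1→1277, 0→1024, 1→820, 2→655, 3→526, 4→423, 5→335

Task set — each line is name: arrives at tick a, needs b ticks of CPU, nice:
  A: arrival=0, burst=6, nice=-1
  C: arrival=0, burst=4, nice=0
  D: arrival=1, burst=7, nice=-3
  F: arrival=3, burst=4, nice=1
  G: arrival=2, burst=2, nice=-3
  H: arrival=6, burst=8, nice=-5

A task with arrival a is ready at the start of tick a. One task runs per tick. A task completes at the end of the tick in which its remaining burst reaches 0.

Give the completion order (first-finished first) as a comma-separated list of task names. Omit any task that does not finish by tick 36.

t=0: vr[A=0 C=0] → run A
t=1: vr[A=1024/1277 C=0 D=0] → run C
t=2: vr[A=1024/1277 C=1 D=0 G=0] → run D
t=3: vr[A=1024/1277 C=1 D=1024/1991 F=0 G=0] → run F
t=4: vr[A=1024/1277 C=1 D=1024/1991 F=256/205 G=0] → run G
t=5: vr[A=1024/1277 C=1 D=1024/1991 F=256/205 G=1024/1991] → run D
t=6: vr[A=1024/1277 C=1 D=2048/1991 F=256/205 G=1024/1991 H=1024/1991] → run G
t=7: vr[A=1024/1277 C=1 D=2048/1991 F=256/205 H=1024/1991] → run H
t=8: vr[A=1024/1277 C=1 D=2048/1991 F=256/205 H=5234688/6213911] → run A
t=9: vr[A=2048/1277 C=1 D=2048/1991 F=256/205 H=5234688/6213911] → run H
t=10: vr[A=2048/1277 C=1 D=2048/1991 F=256/205 H=7273472/6213911] → run C
t=11: vr[A=2048/1277 C=2 D=2048/1991 F=256/205 H=7273472/6213911] → run D
t=12: vr[A=2048/1277 C=2 D=3072/1991 F=256/205 H=7273472/6213911] → run H
t=13: vr[A=2048/1277 C=2 D=3072/1991 F=256/205 H=9312256/6213911] → run F
t=14: vr[A=2048/1277 C=2 D=3072/1991 F=512/205 H=9312256/6213911] → run H
t=15: vr[A=2048/1277 C=2 D=3072/1991 F=512/205 H=11351040/6213911] → run D
t=16: vr[A=2048/1277 C=2 D=4096/1991 F=512/205 H=11351040/6213911] → run A
t=17: vr[A=3072/1277 C=2 D=4096/1991 F=512/205 H=11351040/6213911] → run H
t=18: vr[A=3072/1277 C=2 D=4096/1991 F=512/205 H=13389824/6213911] → run C
t=19: vr[A=3072/1277 C=3 D=4096/1991 F=512/205 H=13389824/6213911] → run D
t=20: vr[A=3072/1277 C=3 D=5120/1991 F=512/205 H=13389824/6213911] → run H
t=21: vr[A=3072/1277 C=3 D=5120/1991 F=512/205 H=15428608/6213911] → run A
t=22: vr[A=4096/1277 C=3 D=5120/1991 F=512/205 H=15428608/6213911] → run H
t=23: vr[A=4096/1277 C=3 D=5120/1991 F=512/205 H=17467392/6213911] → run F
t=24: vr[A=4096/1277 C=3 D=5120/1991 F=768/205 H=17467392/6213911] → run D
t=25: vr[A=4096/1277 C=3 D=6144/1991 F=768/205 H=17467392/6213911] → run H
t=26: vr[A=4096/1277 C=3 D=6144/1991 F=768/205] → run C
t=27: vr[A=4096/1277 D=6144/1991 F=768/205] → run D
t=28: vr[A=4096/1277 F=768/205] → run A
t=29: vr[A=5120/1277 F=768/205] → run F
t=30: vr[A=5120/1277] → run A
t=31: (idle)
t=32: (idle)
t=33: (idle)
t=34: (idle)
t=35: (idle)
t=36: (idle)

completion order = G, H, C, D, F, A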